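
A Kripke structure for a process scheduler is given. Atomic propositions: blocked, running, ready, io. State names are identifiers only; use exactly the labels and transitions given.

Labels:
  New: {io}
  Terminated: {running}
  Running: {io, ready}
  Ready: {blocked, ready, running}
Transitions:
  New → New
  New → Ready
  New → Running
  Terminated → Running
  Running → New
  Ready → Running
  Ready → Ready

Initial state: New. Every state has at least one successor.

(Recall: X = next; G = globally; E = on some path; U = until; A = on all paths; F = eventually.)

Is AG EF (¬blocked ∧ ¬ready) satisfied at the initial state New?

Holds

States satisfying EF (¬blocked ∧ ¬ready): {New, Terminated, Running, Ready}.
States satisfying AG EF (¬blocked ∧ ¬ready): {New, Terminated, Running, Ready}.
Every state reachable from New satisfies EF (¬blocked ∧ ¬ready).
New ∈ Sat(AG EF (¬blocked ∧ ¬ready)).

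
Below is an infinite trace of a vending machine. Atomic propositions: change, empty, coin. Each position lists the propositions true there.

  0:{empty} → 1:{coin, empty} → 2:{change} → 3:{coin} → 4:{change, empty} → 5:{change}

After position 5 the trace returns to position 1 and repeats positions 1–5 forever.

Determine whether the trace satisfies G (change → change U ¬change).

change → change U ¬change holds at every position 0..5, and those are all positions ever visited, so G (change → change U ¬change) holds.
Positions where change holds: 2, 4, 5.
Check change U ¬change at each: 2→ok, 4→ok, 5→ok.

Satisfied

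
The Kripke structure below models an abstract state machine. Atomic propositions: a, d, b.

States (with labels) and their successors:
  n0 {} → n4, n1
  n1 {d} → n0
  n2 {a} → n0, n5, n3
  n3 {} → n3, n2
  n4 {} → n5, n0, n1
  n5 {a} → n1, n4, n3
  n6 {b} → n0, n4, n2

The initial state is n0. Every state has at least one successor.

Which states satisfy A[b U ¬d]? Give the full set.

{n0, n2, n3, n4, n5, n6}

States satisfying b: {n6}.
States satisfying ¬d: {n0, n2, n3, n4, n5, n6}.
States satisfying A[b U ¬d]: {n0, n2, n3, n4, n5, n6}.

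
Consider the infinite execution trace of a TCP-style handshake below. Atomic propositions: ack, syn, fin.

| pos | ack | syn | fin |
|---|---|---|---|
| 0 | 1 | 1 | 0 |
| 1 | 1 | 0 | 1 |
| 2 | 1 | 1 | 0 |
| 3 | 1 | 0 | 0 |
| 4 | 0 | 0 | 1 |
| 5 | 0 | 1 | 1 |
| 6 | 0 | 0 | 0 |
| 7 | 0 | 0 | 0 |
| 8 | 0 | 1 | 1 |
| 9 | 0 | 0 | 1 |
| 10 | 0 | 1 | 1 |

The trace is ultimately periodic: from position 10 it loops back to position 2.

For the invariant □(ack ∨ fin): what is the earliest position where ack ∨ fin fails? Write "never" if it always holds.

6

Check ack ∨ fin at each position in order: 0 ✓, 1 ✓, 2 ✓, 3 ✓, 4 ✓, 5 ✓.
At position 6 the labels are {}, so ack ∨ fin is false there. This is the first violation.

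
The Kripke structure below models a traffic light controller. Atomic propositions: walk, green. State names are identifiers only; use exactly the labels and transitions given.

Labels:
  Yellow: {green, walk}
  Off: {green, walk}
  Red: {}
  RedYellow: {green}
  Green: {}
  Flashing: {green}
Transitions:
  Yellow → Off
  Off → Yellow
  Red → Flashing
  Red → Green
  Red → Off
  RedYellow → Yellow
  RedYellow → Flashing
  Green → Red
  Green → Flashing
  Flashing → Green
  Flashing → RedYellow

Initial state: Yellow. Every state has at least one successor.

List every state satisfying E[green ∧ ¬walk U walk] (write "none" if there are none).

States satisfying green ∧ ¬walk: {RedYellow, Flashing}.
States satisfying walk: {Yellow, Off}.
States satisfying E[green ∧ ¬walk U walk]: {Yellow, Off, RedYellow, Flashing}.

{Yellow, Off, RedYellow, Flashing}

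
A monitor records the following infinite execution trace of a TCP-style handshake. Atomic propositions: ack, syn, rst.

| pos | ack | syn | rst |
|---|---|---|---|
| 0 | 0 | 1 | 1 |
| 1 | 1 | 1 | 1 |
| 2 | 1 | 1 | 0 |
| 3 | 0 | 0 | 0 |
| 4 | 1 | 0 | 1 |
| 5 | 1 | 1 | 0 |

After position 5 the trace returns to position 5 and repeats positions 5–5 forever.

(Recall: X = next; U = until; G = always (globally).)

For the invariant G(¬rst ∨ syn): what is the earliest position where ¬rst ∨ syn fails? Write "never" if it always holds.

4

Check ¬rst ∨ syn at each position in order: 0 ✓, 1 ✓, 2 ✓, 3 ✓.
At position 4 the labels are {ack, rst}, so ¬rst ∨ syn is false there. This is the first violation.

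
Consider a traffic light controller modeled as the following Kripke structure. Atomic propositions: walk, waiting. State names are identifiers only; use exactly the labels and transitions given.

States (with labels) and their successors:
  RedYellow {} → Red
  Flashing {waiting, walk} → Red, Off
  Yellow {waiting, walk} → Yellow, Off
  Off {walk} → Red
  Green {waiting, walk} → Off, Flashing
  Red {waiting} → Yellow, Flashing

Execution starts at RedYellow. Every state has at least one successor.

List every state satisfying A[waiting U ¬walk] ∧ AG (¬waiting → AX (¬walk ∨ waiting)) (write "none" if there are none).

{RedYellow, Red}

States satisfying waiting: {Flashing, Yellow, Green, Red}.
States satisfying ¬walk: {RedYellow, Red}.
States satisfying A[waiting U ¬walk]: {RedYellow, Red}.
States satisfying ¬waiting → AX (¬walk ∨ waiting): {RedYellow, Flashing, Yellow, Off, Green, Red}.
States satisfying AG (¬waiting → AX (¬walk ∨ waiting)): {RedYellow, Flashing, Yellow, Off, Green, Red}.
States satisfying A[waiting U ¬walk] ∧ AG (¬waiting → AX (¬walk ∨ waiting)): {RedYellow, Red}.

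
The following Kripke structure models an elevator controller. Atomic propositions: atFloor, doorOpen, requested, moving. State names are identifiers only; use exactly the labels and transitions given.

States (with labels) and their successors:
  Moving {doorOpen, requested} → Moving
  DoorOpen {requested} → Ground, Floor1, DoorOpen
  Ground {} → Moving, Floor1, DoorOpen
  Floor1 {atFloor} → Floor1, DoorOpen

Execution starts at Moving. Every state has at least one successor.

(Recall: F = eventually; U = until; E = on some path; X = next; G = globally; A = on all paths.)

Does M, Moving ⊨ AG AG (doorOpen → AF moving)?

Does not hold

States satisfying AG (doorOpen → AF moving): ∅.
States satisfying AG AG (doorOpen → AF moving): ∅.
Moving is reachable from Moving and violates AG (doorOpen → AF moving), so AG fails at Moving.
Moving ∉ Sat(AG AG (doorOpen → AF moving)).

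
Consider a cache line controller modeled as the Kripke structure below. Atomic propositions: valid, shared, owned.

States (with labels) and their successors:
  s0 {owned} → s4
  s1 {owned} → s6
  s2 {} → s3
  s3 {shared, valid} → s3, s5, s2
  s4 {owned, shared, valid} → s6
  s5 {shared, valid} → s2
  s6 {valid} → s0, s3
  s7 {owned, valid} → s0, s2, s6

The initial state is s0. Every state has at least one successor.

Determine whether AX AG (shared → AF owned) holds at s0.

Does not hold

States satisfying AG (shared → AF owned): ∅.
States satisfying AX AG (shared → AF owned): ∅.
s0 ∉ Sat(AX AG (shared → AF owned)).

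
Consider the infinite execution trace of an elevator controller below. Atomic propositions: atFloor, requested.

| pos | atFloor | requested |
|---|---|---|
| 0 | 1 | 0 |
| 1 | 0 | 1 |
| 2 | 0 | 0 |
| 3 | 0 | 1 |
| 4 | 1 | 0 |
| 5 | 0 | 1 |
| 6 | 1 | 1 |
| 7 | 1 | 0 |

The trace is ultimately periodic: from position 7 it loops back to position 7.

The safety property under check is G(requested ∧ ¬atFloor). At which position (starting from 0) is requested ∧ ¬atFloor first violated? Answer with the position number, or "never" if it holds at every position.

0

At position 0 the labels are {atFloor}, so requested ∧ ¬atFloor is false there. This is the first violation.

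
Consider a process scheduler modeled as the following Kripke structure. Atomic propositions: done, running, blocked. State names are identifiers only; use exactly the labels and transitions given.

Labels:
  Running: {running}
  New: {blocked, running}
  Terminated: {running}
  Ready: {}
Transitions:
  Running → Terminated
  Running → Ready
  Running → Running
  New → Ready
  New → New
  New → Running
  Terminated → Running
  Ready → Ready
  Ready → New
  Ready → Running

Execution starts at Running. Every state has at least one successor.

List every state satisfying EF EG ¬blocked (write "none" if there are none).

{Running, New, Terminated, Ready}

States satisfying EG ¬blocked: {Running, Terminated, Ready}.
States satisfying EF EG ¬blocked: {Running, New, Terminated, Ready}.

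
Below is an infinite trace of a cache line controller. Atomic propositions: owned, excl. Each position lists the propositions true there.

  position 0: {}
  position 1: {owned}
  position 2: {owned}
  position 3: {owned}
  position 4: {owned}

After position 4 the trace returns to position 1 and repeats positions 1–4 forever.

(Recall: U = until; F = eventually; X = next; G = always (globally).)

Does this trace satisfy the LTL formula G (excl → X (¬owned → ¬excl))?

Satisfied

excl → X (¬owned → ¬excl) holds at every position 0..4, and those are all positions ever visited, so G (excl → X (¬owned → ¬excl)) holds.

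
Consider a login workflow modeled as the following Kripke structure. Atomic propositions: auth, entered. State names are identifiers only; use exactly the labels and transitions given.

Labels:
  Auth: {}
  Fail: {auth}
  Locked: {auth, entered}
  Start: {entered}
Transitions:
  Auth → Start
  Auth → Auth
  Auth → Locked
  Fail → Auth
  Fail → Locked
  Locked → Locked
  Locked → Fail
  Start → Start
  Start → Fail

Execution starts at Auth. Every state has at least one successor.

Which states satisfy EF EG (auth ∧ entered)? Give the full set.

States satisfying EG (auth ∧ entered): {Locked}.
States satisfying EF EG (auth ∧ entered): {Auth, Fail, Locked, Start}.

{Auth, Fail, Locked, Start}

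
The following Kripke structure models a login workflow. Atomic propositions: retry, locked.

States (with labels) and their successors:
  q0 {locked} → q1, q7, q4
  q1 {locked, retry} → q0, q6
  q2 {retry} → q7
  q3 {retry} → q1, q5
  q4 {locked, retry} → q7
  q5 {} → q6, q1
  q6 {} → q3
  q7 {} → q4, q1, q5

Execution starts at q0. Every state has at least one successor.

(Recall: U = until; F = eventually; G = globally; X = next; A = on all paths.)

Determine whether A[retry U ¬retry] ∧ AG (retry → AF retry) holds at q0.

Satisfied

States satisfying retry: {q1, q2, q3, q4}.
States satisfying ¬retry: {q0, q5, q6, q7}.
States satisfying A[retry U ¬retry]: {q0, q1, q2, q3, q4, q5, q6, q7}.
States satisfying retry → AF retry: {q0, q1, q2, q3, q4, q5, q6, q7}.
States satisfying AG (retry → AF retry): {q0, q1, q2, q3, q4, q5, q6, q7}.
States satisfying A[retry U ¬retry] ∧ AG (retry → AF retry): {q0, q1, q2, q3, q4, q5, q6, q7}.
q0 ∈ Sat(A[retry U ¬retry] ∧ AG (retry → AF retry)).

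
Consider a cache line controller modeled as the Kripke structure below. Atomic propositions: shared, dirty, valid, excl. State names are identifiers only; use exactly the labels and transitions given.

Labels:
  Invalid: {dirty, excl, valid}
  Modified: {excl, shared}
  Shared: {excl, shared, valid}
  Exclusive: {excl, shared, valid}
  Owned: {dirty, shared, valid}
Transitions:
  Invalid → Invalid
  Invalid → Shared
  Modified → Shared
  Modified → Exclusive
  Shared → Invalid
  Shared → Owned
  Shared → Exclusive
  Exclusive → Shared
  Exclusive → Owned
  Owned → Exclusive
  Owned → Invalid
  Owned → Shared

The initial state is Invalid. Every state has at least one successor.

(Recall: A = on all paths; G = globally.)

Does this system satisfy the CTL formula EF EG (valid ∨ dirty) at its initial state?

Holds

States satisfying EG (valid ∨ dirty): {Invalid, Shared, Exclusive, Owned}.
States satisfying EF EG (valid ∨ dirty): {Invalid, Modified, Shared, Exclusive, Owned}.
Some path from Invalid reaches a state where EG (valid ∨ dirty) holds.
Invalid ∈ Sat(EF EG (valid ∨ dirty)).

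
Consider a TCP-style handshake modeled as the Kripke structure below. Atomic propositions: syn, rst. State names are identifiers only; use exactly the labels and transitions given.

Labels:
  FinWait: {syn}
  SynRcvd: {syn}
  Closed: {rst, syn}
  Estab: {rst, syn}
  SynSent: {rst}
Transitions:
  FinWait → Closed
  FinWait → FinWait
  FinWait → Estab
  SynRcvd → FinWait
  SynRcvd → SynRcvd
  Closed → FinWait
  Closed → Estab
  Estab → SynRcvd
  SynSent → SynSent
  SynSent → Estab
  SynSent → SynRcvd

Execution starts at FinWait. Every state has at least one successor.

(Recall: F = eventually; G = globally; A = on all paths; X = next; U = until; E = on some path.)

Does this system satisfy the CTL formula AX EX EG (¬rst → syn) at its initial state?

Satisfied

States satisfying EX EG (¬rst → syn): {FinWait, SynRcvd, Closed, Estab, SynSent}.
States satisfying AX EX EG (¬rst → syn): {FinWait, SynRcvd, Closed, Estab, SynSent}.
FinWait ∈ Sat(AX EX EG (¬rst → syn)).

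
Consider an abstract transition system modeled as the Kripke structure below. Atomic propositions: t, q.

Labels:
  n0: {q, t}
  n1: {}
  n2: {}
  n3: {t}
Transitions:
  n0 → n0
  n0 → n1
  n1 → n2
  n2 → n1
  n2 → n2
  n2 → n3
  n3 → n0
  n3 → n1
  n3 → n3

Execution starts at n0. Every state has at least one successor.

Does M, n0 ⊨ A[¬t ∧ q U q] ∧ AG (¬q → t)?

States satisfying ¬t ∧ q: ∅.
States satisfying q: {n0}.
States satisfying A[¬t ∧ q U q]: {n0}.
States satisfying ¬q → t: {n0, n3}.
States satisfying AG (¬q → t): ∅.
States satisfying A[¬t ∧ q U q] ∧ AG (¬q → t): ∅.
n0 ∉ Sat(A[¬t ∧ q U q] ∧ AG (¬q → t)).

Violated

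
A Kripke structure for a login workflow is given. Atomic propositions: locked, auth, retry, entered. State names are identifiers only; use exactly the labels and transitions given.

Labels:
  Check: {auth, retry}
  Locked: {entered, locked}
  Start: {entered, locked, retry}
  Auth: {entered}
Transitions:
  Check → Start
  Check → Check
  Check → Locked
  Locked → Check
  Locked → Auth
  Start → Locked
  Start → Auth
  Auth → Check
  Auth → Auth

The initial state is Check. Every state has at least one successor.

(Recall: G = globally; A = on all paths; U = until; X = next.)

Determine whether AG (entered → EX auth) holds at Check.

States satisfying entered → EX auth: {Check, Locked, Auth}.
States satisfying AG (entered → EX auth): ∅.
Start is reachable from Check and violates entered → EX auth, so AG fails at Check.
Check ∉ Sat(AG (entered → EX auth)).

Does not hold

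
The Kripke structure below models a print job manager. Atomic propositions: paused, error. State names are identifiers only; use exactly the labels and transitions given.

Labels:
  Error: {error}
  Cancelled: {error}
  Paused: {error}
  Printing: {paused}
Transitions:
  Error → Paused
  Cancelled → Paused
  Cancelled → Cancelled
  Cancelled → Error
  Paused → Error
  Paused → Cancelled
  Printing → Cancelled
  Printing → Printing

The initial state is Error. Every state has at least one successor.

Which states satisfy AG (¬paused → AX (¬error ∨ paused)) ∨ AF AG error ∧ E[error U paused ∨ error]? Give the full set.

States satisfying ¬paused → AX (¬error ∨ paused): {Printing}.
States satisfying AG (¬paused → AX (¬error ∨ paused)): ∅.
States satisfying AG error: {Error, Cancelled, Paused}.
States satisfying AF AG error: {Error, Cancelled, Paused}.
States satisfying error: {Error, Cancelled, Paused}.
States satisfying paused ∨ error: {Error, Cancelled, Paused, Printing}.
States satisfying E[error U paused ∨ error]: {Error, Cancelled, Paused, Printing}.
States satisfying AF AG error ∧ E[error U paused ∨ error]: {Error, Cancelled, Paused}.
States satisfying AG (¬paused → AX (¬error ∨ paused)) ∨ AF AG error ∧ E[error U paused ∨ error]: {Error, Cancelled, Paused}.

{Error, Cancelled, Paused}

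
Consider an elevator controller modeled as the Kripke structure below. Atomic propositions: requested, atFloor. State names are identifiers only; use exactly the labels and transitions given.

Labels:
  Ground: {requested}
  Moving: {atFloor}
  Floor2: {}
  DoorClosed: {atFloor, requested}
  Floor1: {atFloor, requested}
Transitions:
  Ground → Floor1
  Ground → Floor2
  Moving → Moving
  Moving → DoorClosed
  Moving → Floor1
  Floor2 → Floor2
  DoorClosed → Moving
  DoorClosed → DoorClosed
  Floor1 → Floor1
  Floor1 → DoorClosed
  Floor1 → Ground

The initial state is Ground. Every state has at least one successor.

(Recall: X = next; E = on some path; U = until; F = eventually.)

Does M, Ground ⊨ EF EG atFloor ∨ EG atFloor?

States satisfying EG atFloor: {Moving, DoorClosed, Floor1}.
States satisfying EF EG atFloor: {Ground, Moving, DoorClosed, Floor1}.
States satisfying atFloor: {Moving, DoorClosed, Floor1}.
States satisfying EF EG atFloor ∨ EG atFloor: {Ground, Moving, DoorClosed, Floor1}.
Ground ∈ Sat(EF EG atFloor ∨ EG atFloor).

Yes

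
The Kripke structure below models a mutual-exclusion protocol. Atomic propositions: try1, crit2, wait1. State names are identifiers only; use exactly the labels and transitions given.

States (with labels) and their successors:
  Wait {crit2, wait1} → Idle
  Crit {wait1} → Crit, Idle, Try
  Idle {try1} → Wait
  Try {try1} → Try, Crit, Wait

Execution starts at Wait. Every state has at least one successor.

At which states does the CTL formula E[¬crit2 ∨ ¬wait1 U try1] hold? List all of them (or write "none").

{Crit, Idle, Try}

States satisfying ¬crit2 ∨ ¬wait1: {Crit, Idle, Try}.
States satisfying try1: {Idle, Try}.
States satisfying E[¬crit2 ∨ ¬wait1 U try1]: {Crit, Idle, Try}.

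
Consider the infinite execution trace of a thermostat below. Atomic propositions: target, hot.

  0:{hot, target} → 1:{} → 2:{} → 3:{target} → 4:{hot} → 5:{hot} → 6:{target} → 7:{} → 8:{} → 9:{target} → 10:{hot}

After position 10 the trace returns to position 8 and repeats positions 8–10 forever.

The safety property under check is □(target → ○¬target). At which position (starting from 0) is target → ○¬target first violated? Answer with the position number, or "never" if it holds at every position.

target → ○¬target holds at every position 0..10, and those are all the positions the trace ever visits, so the invariant □(target → ○¬target) is never violated.

never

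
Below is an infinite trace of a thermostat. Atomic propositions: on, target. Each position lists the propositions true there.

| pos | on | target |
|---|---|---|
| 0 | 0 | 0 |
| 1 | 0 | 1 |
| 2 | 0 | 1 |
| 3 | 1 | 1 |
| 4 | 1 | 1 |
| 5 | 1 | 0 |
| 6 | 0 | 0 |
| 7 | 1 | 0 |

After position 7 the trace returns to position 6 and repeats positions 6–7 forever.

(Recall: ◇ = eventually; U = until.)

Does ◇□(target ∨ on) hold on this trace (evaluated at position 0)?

□(target ∨ on) is false at every position 0..7, so it never becomes true and ◇□(target ∨ on) fails.

Does not hold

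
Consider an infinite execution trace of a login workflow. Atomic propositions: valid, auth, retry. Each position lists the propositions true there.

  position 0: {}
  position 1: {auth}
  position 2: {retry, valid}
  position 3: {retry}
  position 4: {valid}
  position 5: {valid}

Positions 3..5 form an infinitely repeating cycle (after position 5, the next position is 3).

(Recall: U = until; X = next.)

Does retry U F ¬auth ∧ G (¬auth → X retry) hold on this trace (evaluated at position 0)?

No

Walking from position 0: F ¬auth first holds at position 0, and retry holds at every earlier position along the way, so retry U F ¬auth holds.
¬auth → X retry must hold at every position from 0 onward. It fails at position 0, so G (¬auth → X retry) is false.
Positions where ¬auth holds: 0, 2, 3, 4, 5.
Check X retry at each: 0→fails, 2→ok, 3→fails, 4→fails, 5→ok.
At position 0: retry U F ¬auth is true; G (¬auth → X retry) is false; so retry U F ¬auth ∧ G (¬auth → X retry) is false.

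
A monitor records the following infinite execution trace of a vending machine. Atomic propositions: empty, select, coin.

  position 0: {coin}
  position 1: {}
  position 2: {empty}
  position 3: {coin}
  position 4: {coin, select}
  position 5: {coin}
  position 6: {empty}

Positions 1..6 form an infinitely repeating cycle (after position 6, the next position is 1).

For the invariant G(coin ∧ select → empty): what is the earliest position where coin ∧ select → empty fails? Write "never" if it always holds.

4

Check coin ∧ select → empty at each position in order: 0 ✓, 1 ✓, 2 ✓, 3 ✓.
At position 4 the labels are {coin, select}, so coin ∧ select → empty is false there. This is the first violation.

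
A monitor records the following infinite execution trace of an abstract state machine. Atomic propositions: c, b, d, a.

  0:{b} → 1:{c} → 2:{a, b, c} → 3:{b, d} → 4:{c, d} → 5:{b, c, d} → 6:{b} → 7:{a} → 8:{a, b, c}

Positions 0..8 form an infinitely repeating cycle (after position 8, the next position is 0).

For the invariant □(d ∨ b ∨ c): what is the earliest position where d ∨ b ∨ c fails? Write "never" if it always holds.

Check d ∨ b ∨ c at each position in order: 0 ✓, 1 ✓, 2 ✓, 3 ✓, 4 ✓, 5 ✓, 6 ✓.
At position 7 the labels are {a}, so d ∨ b ∨ c is false there. This is the first violation.

7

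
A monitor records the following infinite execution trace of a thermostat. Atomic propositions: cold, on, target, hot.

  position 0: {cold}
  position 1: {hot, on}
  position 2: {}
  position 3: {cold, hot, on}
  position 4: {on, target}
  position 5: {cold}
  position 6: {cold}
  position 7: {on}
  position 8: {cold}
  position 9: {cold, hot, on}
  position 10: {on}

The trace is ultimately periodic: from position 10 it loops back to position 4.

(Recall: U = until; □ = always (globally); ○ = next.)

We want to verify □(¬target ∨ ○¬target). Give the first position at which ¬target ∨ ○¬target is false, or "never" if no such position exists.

¬target ∨ ○¬target holds at every position 0..10, and those are all the positions the trace ever visits, so the invariant □(¬target ∨ ○¬target) is never violated.

never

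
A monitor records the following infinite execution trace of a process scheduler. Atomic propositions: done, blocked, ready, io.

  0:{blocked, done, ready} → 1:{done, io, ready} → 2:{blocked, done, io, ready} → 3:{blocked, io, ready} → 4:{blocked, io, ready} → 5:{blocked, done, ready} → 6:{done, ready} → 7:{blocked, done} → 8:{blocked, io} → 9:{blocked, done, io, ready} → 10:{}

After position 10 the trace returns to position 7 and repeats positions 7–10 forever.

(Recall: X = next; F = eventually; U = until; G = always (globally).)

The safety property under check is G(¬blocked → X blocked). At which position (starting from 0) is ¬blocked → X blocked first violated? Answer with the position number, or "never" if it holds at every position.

¬blocked → X blocked holds at every position 0..10, and those are all the positions the trace ever visits, so the invariant G(¬blocked → X blocked) is never violated.

never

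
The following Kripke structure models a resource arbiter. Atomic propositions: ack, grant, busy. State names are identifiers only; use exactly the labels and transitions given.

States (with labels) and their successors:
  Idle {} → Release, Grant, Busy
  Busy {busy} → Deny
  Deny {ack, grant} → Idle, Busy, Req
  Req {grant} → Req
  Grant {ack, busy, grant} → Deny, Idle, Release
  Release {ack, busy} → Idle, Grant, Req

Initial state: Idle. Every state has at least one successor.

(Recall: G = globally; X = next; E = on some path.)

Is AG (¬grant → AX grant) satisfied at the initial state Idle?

No

States satisfying ¬grant → AX grant: {Busy, Deny, Req, Grant}.
States satisfying AG (¬grant → AX grant): {Req}.
Idle is reachable from Idle and violates ¬grant → AX grant, so AG fails at Idle.
Idle ∉ Sat(AG (¬grant → AX grant)).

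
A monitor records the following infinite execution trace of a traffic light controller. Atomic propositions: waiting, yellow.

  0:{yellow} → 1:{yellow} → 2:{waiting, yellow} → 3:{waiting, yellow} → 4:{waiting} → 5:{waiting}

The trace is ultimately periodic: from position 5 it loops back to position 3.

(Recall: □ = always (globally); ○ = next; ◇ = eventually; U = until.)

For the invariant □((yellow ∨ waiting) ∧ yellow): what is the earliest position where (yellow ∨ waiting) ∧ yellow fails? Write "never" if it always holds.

4

Check (yellow ∨ waiting) ∧ yellow at each position in order: 0 ✓, 1 ✓, 2 ✓, 3 ✓.
At position 4 the labels are {waiting}, so (yellow ∨ waiting) ∧ yellow is false there. This is the first violation.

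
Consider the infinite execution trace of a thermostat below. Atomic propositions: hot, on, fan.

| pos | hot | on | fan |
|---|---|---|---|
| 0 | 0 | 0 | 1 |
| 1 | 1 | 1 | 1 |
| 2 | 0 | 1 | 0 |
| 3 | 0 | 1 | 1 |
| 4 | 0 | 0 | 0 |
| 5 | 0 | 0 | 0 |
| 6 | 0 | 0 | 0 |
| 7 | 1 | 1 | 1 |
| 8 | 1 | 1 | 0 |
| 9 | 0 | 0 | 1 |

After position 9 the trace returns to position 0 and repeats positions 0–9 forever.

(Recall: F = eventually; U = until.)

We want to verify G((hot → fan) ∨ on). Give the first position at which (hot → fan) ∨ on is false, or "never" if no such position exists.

never

(hot → fan) ∨ on holds at every position 0..9, and those are all the positions the trace ever visits, so the invariant G((hot → fan) ∨ on) is never violated.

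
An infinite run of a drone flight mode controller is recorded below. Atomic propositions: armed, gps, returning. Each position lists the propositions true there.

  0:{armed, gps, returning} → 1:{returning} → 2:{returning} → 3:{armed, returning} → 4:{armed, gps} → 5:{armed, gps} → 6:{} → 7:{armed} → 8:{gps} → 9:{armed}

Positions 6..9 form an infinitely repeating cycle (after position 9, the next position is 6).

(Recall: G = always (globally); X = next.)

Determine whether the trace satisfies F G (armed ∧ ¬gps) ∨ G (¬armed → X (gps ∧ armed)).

Does not hold

G (armed ∧ ¬gps) is false at every position 0..9, so it never becomes true and F G (armed ∧ ¬gps) fails.
¬armed → X (gps ∧ armed) must hold at every position from 0 onward. It fails at position 1, so G (¬armed → X (gps ∧ armed)) is false.
Positions where ¬armed holds: 1, 2, 6, 8.
Check X (gps ∧ armed) at each: 1→fails, 2→fails, 6→fails, 8→fails.
At position 0: F G (armed ∧ ¬gps) is false; G (¬armed → X (gps ∧ armed)) is false; so F G (armed ∧ ¬gps) ∨ G (¬armed → X (gps ∧ armed)) is false.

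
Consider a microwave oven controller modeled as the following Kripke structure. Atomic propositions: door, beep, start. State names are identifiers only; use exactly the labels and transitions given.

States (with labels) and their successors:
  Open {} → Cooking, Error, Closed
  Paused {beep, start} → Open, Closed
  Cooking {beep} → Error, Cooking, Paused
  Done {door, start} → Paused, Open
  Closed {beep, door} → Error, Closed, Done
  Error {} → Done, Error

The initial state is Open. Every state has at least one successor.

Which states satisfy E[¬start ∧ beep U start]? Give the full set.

{Paused, Cooking, Done, Closed}

States satisfying ¬start ∧ beep: {Cooking, Closed}.
States satisfying start: {Paused, Done}.
States satisfying E[¬start ∧ beep U start]: {Paused, Cooking, Done, Closed}.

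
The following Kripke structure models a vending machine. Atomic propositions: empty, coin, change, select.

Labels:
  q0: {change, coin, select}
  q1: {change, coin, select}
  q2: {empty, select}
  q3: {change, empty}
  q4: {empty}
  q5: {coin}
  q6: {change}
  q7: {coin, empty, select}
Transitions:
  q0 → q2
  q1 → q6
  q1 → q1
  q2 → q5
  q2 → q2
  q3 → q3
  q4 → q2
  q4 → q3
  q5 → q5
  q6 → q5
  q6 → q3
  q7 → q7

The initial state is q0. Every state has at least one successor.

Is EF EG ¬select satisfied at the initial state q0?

States satisfying EG ¬select: {q3, q4, q5, q6}.
States satisfying EF EG ¬select: {q0, q1, q2, q3, q4, q5, q6}.
Some path from q0 reaches a state where EG ¬select holds.
q0 ∈ Sat(EF EG ¬select).

Holds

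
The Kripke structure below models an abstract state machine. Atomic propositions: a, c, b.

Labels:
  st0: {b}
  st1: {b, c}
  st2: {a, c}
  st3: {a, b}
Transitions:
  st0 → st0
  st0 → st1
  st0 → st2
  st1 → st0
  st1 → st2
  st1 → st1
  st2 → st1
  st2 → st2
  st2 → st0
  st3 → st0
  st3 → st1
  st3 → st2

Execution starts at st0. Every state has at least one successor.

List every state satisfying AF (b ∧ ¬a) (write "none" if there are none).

{st0, st1}

States satisfying b ∧ ¬a: {st0, st1}.
States satisfying AF (b ∧ ¬a): {st0, st1}.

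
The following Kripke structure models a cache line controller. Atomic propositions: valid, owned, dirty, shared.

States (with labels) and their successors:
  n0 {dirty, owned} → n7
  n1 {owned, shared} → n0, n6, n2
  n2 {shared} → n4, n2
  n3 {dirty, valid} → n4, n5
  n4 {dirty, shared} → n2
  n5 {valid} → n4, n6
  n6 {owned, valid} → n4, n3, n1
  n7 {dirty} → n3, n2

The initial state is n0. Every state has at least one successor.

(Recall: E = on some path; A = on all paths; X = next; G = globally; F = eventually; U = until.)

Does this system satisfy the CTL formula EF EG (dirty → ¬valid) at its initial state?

States satisfying EG (dirty → ¬valid): {n0, n1, n2, n4, n5, n6, n7}.
States satisfying EF EG (dirty → ¬valid): {n0, n1, n2, n3, n4, n5, n6, n7}.
Some path from n0 reaches a state where EG (dirty → ¬valid) holds.
n0 ∈ Sat(EF EG (dirty → ¬valid)).

Yes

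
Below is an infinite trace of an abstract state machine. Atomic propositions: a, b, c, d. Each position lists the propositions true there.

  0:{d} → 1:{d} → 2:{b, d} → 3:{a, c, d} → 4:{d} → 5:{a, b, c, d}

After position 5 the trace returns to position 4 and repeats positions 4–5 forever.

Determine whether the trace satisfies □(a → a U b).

a → a U b must hold at every position from 0 onward. It fails at position 3, so □(a → a U b) is false.
Positions where a holds: 3, 5.
Check a U b at each: 3→fails, 5→ok.

Violated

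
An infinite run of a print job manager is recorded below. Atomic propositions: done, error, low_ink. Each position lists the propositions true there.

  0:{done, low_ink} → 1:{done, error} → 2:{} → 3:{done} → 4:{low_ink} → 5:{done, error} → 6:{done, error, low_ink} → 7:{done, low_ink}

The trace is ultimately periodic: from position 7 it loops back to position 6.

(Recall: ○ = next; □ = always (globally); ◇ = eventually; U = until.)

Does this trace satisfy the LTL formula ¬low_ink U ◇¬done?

Walking from position 0: ◇¬done first holds at position 0, and ¬low_ink holds at every earlier position along the way, so ¬low_ink U ◇¬done holds.

Holds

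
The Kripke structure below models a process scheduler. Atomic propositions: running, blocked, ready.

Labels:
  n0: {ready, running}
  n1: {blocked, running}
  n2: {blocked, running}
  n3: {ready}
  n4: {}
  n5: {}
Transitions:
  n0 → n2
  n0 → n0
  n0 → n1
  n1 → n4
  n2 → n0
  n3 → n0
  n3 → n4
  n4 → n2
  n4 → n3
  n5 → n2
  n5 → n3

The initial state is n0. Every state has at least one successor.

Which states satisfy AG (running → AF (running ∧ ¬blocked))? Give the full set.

States satisfying running → AF (running ∧ ¬blocked): {n0, n2, n3, n4, n5}.
States satisfying AG (running → AF (running ∧ ¬blocked)): ∅.

none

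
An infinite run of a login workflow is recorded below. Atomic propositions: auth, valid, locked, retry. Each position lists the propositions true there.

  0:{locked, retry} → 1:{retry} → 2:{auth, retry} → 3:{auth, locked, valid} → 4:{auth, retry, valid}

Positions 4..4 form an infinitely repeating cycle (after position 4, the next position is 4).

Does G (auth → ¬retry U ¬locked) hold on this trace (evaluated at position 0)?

auth → ¬retry U ¬locked holds at every position 0..4, and those are all positions ever visited, so G (auth → ¬retry U ¬locked) holds.
Positions where auth holds: 2, 3, 4.
Check ¬retry U ¬locked at each: 2→ok, 3→ok, 4→ok.

Holds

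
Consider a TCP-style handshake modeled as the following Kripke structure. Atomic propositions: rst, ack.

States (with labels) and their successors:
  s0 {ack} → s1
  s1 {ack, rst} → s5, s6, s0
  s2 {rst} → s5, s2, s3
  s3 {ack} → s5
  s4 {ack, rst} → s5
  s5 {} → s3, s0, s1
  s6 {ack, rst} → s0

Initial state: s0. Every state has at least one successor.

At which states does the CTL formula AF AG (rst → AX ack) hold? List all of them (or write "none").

none

States satisfying AG (rst → AX ack): ∅.
States satisfying AF AG (rst → AX ack): ∅.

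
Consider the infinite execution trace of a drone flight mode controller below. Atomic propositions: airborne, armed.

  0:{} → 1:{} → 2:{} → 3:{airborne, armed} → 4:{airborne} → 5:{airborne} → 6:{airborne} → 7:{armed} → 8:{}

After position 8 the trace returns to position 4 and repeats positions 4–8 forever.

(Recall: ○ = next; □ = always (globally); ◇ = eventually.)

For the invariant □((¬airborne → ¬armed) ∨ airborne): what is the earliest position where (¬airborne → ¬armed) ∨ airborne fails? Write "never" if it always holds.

7

Check (¬airborne → ¬armed) ∨ airborne at each position in order: 0 ✓, 1 ✓, 2 ✓, 3 ✓, 4 ✓, 5 ✓, 6 ✓.
At position 7 the labels are {armed}, so (¬airborne → ¬armed) ∨ airborne is false there. This is the first violation.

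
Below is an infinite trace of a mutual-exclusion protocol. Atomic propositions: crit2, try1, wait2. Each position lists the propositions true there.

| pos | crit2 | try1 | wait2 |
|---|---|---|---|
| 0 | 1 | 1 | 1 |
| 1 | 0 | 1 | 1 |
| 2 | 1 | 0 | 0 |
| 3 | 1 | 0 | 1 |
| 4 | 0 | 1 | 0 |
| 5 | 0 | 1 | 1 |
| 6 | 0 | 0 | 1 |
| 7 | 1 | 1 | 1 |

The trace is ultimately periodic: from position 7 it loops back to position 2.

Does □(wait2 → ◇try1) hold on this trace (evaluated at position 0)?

wait2 → ◇try1 holds at every position 0..7, and those are all positions ever visited, so □(wait2 → ◇try1) holds.
Positions where wait2 holds: 0, 1, 3, 5, 6, 7.
Check ◇try1 at each: 0→ok, 1→ok, 3→ok, 5→ok, 6→ok, 7→ok.

Satisfied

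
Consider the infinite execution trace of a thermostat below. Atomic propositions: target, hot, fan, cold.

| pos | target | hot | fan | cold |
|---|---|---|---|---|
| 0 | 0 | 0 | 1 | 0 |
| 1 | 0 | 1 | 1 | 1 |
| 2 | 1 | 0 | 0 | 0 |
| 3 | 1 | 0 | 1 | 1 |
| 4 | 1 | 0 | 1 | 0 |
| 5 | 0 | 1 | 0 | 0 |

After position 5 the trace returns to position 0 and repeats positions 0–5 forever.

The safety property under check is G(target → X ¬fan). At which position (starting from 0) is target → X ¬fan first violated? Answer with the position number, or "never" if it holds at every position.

Check target → X ¬fan at each position in order: 0 ✓, 1 ✓.
At position 2 the labels are {target} and the next position 3 has {cold, fan, target}, so target → X ¬fan is false there. This is the first violation.

2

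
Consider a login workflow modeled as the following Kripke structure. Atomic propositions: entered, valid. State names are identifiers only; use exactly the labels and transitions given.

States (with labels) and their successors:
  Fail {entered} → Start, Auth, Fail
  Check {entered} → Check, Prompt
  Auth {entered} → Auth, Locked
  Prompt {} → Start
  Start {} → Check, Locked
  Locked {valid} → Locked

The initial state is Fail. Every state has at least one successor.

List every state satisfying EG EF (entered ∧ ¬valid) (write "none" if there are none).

{Fail, Check, Auth, Prompt, Start}

States satisfying EF (entered ∧ ¬valid): {Fail, Check, Auth, Prompt, Start}.
States satisfying EG EF (entered ∧ ¬valid): {Fail, Check, Auth, Prompt, Start}.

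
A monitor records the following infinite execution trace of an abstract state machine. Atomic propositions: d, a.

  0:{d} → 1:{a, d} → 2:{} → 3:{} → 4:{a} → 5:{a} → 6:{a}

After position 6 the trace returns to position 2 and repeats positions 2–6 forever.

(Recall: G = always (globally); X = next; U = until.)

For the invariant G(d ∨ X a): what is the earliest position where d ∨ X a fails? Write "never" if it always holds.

2

Check d ∨ X a at each position in order: 0 ✓, 1 ✓.
At position 2 the labels are {} and the next position 3 has {}, so d ∨ X a is false there. This is the first violation.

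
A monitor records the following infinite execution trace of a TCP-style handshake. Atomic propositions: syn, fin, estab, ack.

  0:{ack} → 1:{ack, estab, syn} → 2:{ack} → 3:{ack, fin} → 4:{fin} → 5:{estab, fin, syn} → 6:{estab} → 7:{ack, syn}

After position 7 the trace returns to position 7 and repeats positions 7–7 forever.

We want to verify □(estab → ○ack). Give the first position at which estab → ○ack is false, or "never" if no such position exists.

Check estab → ○ack at each position in order: 0 ✓, 1 ✓, 2 ✓, 3 ✓, 4 ✓.
At position 5 the labels are {estab, fin, syn} and the next position 6 has {estab}, so estab → ○ack is false there. This is the first violation.

5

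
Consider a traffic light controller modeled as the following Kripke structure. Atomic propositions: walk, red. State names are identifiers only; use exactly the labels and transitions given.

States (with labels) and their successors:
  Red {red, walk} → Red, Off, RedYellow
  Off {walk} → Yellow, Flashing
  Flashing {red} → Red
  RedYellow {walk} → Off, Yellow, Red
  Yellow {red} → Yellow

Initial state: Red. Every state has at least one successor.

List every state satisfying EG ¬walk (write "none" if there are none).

{Yellow}

States satisfying ¬walk: {Flashing, Yellow}.
States satisfying EG ¬walk: {Yellow}.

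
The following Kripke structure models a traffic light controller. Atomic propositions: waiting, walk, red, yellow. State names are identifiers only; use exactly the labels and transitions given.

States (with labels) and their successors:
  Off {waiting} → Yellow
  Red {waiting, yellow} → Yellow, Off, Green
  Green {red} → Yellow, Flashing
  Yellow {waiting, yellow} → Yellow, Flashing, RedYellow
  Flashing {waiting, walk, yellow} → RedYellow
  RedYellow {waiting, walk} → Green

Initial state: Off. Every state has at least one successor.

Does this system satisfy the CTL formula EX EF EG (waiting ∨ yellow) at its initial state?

States satisfying EF EG (waiting ∨ yellow): {Off, Red, Green, Yellow, Flashing, RedYellow}.
States satisfying EX EF EG (waiting ∨ yellow): {Off, Red, Green, Yellow, Flashing, RedYellow}.
Off ∈ Sat(EX EF EG (waiting ∨ yellow)).

Holds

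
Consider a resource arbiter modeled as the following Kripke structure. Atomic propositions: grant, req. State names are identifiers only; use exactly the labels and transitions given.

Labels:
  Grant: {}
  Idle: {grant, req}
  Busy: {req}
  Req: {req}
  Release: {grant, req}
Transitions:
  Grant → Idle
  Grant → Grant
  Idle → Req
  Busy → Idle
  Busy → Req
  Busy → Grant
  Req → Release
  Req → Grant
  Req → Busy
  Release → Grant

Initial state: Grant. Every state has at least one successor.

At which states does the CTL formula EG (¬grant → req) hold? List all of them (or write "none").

States satisfying ¬grant → req: {Idle, Busy, Req, Release}.
States satisfying EG (¬grant → req): {Idle, Busy, Req}.

{Idle, Busy, Req}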